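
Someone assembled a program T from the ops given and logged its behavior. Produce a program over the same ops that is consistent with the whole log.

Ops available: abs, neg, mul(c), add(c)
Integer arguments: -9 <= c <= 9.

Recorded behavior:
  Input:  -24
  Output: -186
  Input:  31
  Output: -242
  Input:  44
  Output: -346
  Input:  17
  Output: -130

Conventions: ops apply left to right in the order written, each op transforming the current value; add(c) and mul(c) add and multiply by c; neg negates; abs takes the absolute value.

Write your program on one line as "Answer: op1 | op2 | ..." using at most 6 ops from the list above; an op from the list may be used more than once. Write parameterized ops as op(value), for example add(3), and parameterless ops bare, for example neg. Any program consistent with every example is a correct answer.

mul(-8) | abs | add(-2) | add(-4) | neg

Check, running the answer program on each example:
  -24 -> 192 -> 192 -> 190 -> 186 -> -186
  31 -> -248 -> 248 -> 246 -> 242 -> -242
  44 -> -352 -> 352 -> 350 -> 346 -> -346
  17 -> -136 -> 136 -> 134 -> 130 -> -130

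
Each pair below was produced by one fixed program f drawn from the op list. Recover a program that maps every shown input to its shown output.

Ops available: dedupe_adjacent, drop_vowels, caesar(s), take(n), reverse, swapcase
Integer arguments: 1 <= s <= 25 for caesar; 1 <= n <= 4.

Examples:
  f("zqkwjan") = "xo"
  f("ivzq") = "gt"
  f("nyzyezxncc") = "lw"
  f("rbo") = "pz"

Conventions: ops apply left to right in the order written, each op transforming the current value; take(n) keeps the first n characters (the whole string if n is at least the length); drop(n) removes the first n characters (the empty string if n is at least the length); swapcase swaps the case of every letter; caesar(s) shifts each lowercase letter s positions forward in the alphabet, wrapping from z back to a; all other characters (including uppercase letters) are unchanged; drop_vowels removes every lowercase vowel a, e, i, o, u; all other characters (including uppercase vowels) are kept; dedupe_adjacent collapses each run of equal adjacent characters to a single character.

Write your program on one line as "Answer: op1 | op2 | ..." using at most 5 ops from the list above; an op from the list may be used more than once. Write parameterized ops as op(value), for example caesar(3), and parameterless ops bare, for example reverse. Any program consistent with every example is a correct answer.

caesar(24) | swapcase | take(2) | swapcase

Check, running the answer program on each example:
  "zqkwjan" -> "xoiuhyl" -> "XOIUHYL" -> "XO" -> "xo"
  "ivzq" -> "gtxo" -> "GTXO" -> "GT" -> "gt"
  "nyzyezxncc" -> "lwxwcxvlaa" -> "LWXWCXVLAA" -> "LW" -> "lw"
  "rbo" -> "pzm" -> "PZM" -> "PZ" -> "pz"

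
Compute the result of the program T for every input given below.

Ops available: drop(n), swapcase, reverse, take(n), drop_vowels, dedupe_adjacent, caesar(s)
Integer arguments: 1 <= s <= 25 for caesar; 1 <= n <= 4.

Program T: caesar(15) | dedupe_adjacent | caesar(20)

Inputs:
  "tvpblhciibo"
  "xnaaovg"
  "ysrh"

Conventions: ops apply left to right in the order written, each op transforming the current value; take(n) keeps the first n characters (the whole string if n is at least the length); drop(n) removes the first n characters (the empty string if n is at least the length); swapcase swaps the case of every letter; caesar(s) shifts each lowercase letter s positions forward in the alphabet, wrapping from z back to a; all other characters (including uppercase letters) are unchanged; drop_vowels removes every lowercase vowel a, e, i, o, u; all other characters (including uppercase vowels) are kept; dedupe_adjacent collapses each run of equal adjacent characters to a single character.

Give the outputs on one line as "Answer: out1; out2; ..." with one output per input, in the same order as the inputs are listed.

Execution, op by op:
  "tvpblhciibo" -> "ikeqawrxxqd" -> "ikeqawrxqd" -> "ceykuqlrkx"
  "xnaaovg" -> "mcppdkv" -> "mcpdkv" -> "gwjxep"
  "ysrh" -> "nhgw" -> "nhgw" -> "hbaq"

"ceykuqlrkx"; "gwjxep"; "hbaq"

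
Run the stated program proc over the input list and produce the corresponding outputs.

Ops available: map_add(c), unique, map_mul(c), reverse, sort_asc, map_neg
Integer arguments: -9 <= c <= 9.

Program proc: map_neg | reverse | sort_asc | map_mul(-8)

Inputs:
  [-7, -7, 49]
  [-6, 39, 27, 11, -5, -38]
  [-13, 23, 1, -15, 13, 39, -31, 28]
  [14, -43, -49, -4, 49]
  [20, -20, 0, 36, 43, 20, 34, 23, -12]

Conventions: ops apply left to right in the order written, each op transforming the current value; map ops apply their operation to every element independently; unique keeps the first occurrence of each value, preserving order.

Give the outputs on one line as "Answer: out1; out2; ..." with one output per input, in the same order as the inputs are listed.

Execution, op by op:
  [-7, -7, 49] -> [7, 7, -49] -> [-49, 7, 7] -> [-49, 7, 7] -> [392, -56, -56]
  [-6, 39, 27, 11, -5, -38] -> [6, -39, -27, -11, 5, 38] -> [38, 5, -11, -27, -39, 6] -> [-39, -27, -11, 5, 6, 38] -> [312, 216, 88, -40, -48, -304]
  [-13, 23, 1, -15, 13, 39, -31, 28] -> [13, -23, -1, 15, -13, -39, 31, -28] -> [-28, 31, -39, -13, 15, -1, -23, 13] -> [-39, -28, -23, -13, -1, 13, 15, 31] -> [312, 224, 184, 104, 8, -104, -120, -248]
  [14, -43, -49, -4, 49] -> [-14, 43, 49, 4, -49] -> [-49, 4, 49, 43, -14] -> [-49, -14, 4, 43, 49] -> [392, 112, -32, -344, -392]
  [20, -20, 0, 36, 43, 20, 34, 23, -12] -> [-20, 20, 0, -36, -43, -20, -34, -23, 12] -> [12, -23, -34, -20, -43, -36, 0, 20, -20] -> [-43, -36, -34, -23, -20, -20, 0, 12, 20] -> [344, 288, 272, 184, 160, 160, 0, -96, -160]

[392, -56, -56]; [312, 216, 88, -40, -48, -304]; [312, 224, 184, 104, 8, -104, -120, -248]; [392, 112, -32, -344, -392]; [344, 288, 272, 184, 160, 160, 0, -96, -160]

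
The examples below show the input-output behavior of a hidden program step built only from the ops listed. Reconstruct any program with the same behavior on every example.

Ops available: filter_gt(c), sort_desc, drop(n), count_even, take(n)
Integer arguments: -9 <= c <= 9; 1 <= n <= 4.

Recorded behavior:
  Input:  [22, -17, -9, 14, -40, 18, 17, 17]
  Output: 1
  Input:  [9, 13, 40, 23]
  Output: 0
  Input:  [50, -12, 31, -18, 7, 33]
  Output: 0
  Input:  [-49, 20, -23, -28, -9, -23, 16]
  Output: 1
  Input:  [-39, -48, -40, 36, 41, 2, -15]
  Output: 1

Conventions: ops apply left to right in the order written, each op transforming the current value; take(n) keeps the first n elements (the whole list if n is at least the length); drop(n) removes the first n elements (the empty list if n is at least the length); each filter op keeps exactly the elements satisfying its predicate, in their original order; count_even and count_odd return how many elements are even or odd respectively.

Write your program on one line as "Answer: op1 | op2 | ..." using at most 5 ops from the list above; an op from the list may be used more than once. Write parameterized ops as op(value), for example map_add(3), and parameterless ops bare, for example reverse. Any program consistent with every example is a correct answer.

drop(4) | sort_desc | take(2) | count_even

Check, running the answer program on each example:
  [22, -17, -9, 14, -40, 18, 17, 17] -> [-40, 18, 17, 17] -> [18, 17, 17, -40] -> [18, 17] -> 1
  [9, 13, 40, 23] -> [] -> [] -> [] -> 0
  [50, -12, 31, -18, 7, 33] -> [7, 33] -> [33, 7] -> [33, 7] -> 0
  [-49, 20, -23, -28, -9, -23, 16] -> [-9, -23, 16] -> [16, -9, -23] -> [16, -9] -> 1
  [-39, -48, -40, 36, 41, 2, -15] -> [41, 2, -15] -> [41, 2, -15] -> [41, 2] -> 1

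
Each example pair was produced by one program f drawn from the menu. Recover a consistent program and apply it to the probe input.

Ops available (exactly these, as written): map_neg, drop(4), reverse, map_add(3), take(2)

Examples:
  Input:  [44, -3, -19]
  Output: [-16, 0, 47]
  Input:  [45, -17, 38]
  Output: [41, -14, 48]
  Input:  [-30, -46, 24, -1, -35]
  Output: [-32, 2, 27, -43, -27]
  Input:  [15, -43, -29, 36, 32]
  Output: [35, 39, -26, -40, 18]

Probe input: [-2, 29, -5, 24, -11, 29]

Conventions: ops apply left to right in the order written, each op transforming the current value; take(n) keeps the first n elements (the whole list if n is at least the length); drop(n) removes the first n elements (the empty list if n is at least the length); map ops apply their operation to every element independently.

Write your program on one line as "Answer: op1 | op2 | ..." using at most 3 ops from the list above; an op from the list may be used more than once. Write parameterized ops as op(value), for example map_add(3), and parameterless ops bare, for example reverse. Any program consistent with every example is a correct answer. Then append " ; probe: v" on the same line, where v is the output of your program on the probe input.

map_add(3) | reverse ; probe: [32, -8, 27, -2, 32, 1]

Check, running the answer program on each example:
  [44, -3, -19] -> [47, 0, -16] -> [-16, 0, 47]
  [45, -17, 38] -> [48, -14, 41] -> [41, -14, 48]
  [-30, -46, 24, -1, -35] -> [-27, -43, 27, 2, -32] -> [-32, 2, 27, -43, -27]
  [15, -43, -29, 36, 32] -> [18, -40, -26, 39, 35] -> [35, 39, -26, -40, 18]
  probe: [-2, 29, -5, 24, -11, 29] -> [1, 32, -2, 27, -8, 32] -> [32, -8, 27, -2, 32, 1]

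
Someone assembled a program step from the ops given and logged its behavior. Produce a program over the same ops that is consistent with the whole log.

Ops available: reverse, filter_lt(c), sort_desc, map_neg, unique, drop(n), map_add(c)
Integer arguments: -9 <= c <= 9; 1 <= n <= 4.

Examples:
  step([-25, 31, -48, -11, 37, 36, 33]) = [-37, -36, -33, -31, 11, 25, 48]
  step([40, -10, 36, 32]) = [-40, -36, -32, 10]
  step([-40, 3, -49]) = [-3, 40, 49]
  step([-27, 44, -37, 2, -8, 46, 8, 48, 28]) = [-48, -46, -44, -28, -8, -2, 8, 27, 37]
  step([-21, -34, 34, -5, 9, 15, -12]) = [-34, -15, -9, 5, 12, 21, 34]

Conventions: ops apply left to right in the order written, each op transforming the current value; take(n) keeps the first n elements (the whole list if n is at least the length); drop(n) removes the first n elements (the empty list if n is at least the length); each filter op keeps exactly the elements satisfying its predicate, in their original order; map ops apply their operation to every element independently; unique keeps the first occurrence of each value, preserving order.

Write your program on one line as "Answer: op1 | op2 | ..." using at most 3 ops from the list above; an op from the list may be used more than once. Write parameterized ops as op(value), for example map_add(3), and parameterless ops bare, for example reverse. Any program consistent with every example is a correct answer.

sort_desc | map_neg

Check, running the answer program on each example:
  [-25, 31, -48, -11, 37, 36, 33] -> [37, 36, 33, 31, -11, -25, -48] -> [-37, -36, -33, -31, 11, 25, 48]
  [40, -10, 36, 32] -> [40, 36, 32, -10] -> [-40, -36, -32, 10]
  [-40, 3, -49] -> [3, -40, -49] -> [-3, 40, 49]
  [-27, 44, -37, 2, -8, 46, 8, 48, 28] -> [48, 46, 44, 28, 8, 2, -8, -27, -37] -> [-48, -46, -44, -28, -8, -2, 8, 27, 37]
  [-21, -34, 34, -5, 9, 15, -12] -> [34, 15, 9, -5, -12, -21, -34] -> [-34, -15, -9, 5, 12, 21, 34]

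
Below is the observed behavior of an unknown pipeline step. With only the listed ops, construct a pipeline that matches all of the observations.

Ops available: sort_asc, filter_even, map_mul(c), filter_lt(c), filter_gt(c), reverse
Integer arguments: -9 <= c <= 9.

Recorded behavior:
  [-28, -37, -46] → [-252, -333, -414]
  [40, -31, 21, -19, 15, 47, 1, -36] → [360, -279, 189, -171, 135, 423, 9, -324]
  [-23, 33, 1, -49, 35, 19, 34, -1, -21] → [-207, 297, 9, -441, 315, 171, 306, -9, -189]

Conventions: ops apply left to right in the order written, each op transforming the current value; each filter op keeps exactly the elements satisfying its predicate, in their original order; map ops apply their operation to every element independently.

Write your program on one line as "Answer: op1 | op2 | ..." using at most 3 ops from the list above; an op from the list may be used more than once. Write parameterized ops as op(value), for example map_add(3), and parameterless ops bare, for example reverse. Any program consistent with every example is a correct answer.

reverse | map_mul(9) | reverse

Check, running the answer program on each example:
  [-28, -37, -46] -> [-46, -37, -28] -> [-414, -333, -252] -> [-252, -333, -414]
  [40, -31, 21, -19, 15, 47, 1, -36] -> [-36, 1, 47, 15, -19, 21, -31, 40] -> [-324, 9, 423, 135, -171, 189, -279, 360] -> [360, -279, 189, -171, 135, 423, 9, -324]
  [-23, 33, 1, -49, 35, 19, 34, -1, -21] -> [-21, -1, 34, 19, 35, -49, 1, 33, -23] -> [-189, -9, 306, 171, 315, -441, 9, 297, -207] -> [-207, 297, 9, -441, 315, 171, 306, -9, -189]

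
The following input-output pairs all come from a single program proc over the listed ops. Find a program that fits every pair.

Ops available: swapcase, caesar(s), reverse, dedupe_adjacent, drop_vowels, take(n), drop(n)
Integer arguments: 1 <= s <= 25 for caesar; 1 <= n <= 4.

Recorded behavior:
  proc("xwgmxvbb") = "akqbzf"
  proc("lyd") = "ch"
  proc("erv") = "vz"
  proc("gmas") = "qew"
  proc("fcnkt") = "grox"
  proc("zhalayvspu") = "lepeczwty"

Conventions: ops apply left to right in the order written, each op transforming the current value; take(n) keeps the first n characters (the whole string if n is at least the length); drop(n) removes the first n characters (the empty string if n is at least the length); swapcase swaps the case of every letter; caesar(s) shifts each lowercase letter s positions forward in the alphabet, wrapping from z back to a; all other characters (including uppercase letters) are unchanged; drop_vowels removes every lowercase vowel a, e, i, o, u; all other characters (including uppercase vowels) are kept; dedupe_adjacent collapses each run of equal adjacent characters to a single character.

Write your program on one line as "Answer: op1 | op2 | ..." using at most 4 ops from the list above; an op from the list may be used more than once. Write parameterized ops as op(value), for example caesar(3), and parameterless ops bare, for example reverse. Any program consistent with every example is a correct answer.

dedupe_adjacent | caesar(7) | drop(1) | caesar(23)

Check, running the answer program on each example:
  "xwgmxvbb" -> "xwgmxvb" -> "ednteci" -> "dnteci" -> "akqbzf"
  "lyd" -> "lyd" -> "sfk" -> "fk" -> "ch"
  "erv" -> "erv" -> "lyc" -> "yc" -> "vz"
  "gmas" -> "gmas" -> "nthz" -> "thz" -> "qew"
  "fcnkt" -> "fcnkt" -> "mjura" -> "jura" -> "grox"
  "zhalayvspu" -> "zhalayvspu" -> "gohshfczwb" -> "ohshfczwb" -> "lepeczwty"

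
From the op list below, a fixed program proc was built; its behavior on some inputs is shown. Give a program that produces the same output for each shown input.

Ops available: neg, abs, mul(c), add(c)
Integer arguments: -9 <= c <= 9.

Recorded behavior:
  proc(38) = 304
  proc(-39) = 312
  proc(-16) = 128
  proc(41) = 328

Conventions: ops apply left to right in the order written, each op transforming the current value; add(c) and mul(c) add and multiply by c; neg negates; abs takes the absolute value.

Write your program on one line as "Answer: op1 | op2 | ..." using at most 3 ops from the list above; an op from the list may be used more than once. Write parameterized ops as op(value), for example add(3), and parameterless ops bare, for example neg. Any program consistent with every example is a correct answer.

neg | abs | mul(8)

Check, running the answer program on each example:
  38 -> -38 -> 38 -> 304
  -39 -> 39 -> 39 -> 312
  -16 -> 16 -> 16 -> 128
  41 -> -41 -> 41 -> 328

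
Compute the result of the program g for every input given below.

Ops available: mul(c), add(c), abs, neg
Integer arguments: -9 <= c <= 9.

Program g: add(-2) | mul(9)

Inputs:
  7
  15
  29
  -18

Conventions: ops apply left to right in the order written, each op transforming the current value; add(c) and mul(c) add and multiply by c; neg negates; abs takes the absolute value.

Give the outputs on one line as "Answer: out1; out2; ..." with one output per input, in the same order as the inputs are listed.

Execution, op by op:
  7 -> 5 -> 45
  15 -> 13 -> 117
  29 -> 27 -> 243
  -18 -> -20 -> -180

45; 117; 243; -180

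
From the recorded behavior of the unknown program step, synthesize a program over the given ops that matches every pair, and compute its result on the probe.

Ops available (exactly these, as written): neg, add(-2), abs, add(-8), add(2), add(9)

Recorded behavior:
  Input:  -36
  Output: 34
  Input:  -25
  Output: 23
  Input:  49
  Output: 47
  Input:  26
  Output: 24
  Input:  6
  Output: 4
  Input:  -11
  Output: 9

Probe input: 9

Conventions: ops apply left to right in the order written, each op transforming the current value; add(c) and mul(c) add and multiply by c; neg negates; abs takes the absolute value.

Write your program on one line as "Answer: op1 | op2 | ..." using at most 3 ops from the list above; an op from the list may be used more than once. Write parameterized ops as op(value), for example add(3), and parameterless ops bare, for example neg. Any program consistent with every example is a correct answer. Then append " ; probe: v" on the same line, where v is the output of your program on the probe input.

abs | add(-2) ; probe: 7

Check, running the answer program on each example:
  -36 -> 36 -> 34
  -25 -> 25 -> 23
  49 -> 49 -> 47
  26 -> 26 -> 24
  6 -> 6 -> 4
  -11 -> 11 -> 9
  probe: 9 -> 9 -> 7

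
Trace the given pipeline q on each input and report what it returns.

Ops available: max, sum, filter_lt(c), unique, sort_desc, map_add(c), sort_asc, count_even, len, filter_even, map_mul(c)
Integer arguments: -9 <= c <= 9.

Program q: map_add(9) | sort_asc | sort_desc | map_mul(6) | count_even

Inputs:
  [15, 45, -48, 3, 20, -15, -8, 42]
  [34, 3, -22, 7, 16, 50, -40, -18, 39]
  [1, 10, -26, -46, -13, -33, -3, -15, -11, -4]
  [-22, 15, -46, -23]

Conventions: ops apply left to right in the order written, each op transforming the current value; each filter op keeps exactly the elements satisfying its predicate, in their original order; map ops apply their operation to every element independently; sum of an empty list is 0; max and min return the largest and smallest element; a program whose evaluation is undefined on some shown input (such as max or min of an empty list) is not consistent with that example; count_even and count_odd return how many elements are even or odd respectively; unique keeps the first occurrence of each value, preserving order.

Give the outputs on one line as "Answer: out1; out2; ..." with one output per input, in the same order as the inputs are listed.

8; 9; 10; 4

Execution, op by op:
  [15, 45, -48, 3, 20, -15, -8, 42] -> [24, 54, -39, 12, 29, -6, 1, 51] -> [-39, -6, 1, 12, 24, 29, 51, 54] -> [54, 51, 29, 24, 12, 1, -6, -39] -> [324, 306, 174, 144, 72, 6, -36, -234] -> 8
  [34, 3, -22, 7, 16, 50, -40, -18, 39] -> [43, 12, -13, 16, 25, 59, -31, -9, 48] -> [-31, -13, -9, 12, 16, 25, 43, 48, 59] -> [59, 48, 43, 25, 16, 12, -9, -13, -31] -> [354, 288, 258, 150, 96, 72, -54, -78, -186] -> 9
  [1, 10, -26, -46, -13, -33, -3, -15, -11, -4] -> [10, 19, -17, -37, -4, -24, 6, -6, -2, 5] -> [-37, -24, -17, -6, -4, -2, 5, 6, 10, 19] -> [19, 10, 6, 5, -2, -4, -6, -17, -24, -37] -> [114, 60, 36, 30, -12, -24, -36, -102, -144, -222] -> 10
  [-22, 15, -46, -23] -> [-13, 24, -37, -14] -> [-37, -14, -13, 24] -> [24, -13, -14, -37] -> [144, -78, -84, -222] -> 4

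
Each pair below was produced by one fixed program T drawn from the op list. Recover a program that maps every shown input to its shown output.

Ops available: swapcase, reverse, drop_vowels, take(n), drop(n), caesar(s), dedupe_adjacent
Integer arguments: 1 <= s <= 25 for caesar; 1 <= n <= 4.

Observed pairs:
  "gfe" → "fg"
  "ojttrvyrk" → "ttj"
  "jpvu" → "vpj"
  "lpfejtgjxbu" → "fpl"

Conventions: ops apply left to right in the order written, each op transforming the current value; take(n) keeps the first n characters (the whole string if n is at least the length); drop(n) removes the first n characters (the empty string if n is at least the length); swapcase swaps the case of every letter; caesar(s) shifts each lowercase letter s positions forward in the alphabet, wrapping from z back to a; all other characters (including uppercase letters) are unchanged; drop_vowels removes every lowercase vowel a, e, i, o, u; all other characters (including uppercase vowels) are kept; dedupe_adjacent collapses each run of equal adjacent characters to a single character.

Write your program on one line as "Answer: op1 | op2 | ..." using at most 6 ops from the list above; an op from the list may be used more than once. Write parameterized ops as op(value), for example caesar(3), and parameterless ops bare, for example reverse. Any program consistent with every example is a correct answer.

reverse | drop_vowels | reverse | take(3) | reverse

Check, running the answer program on each example:
  "gfe" -> "efg" -> "fg" -> "gf" -> "gf" -> "fg"
  "ojttrvyrk" -> "kryvrttjo" -> "kryvrttj" -> "jttrvyrk" -> "jtt" -> "ttj"
  "jpvu" -> "uvpj" -> "vpj" -> "jpv" -> "jpv" -> "vpj"
  "lpfejtgjxbu" -> "ubxjgtjefpl" -> "bxjgtjfpl" -> "lpfjtgjxb" -> "lpf" -> "fpl"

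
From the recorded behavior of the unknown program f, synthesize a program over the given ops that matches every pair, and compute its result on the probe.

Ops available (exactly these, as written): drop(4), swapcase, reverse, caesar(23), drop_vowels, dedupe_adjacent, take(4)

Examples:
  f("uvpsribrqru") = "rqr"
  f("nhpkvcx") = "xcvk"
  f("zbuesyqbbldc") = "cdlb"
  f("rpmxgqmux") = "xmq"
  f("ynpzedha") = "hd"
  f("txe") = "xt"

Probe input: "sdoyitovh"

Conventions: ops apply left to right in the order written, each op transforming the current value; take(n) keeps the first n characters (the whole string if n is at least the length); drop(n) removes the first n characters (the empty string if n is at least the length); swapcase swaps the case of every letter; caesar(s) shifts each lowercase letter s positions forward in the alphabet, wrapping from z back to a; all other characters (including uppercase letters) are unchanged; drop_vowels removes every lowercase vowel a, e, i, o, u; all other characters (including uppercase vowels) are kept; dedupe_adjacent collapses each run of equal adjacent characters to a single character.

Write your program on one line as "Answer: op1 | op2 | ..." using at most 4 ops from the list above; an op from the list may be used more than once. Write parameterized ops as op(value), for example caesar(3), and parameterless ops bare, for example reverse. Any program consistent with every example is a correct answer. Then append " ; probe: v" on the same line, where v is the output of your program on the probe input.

reverse | take(4) | drop_vowels ; probe: "hvt"

Check, running the answer program on each example:
  "uvpsribrqru" -> "urqrbirspvu" -> "urqr" -> "rqr"
  "nhpkvcx" -> "xcvkphn" -> "xcvk" -> "xcvk"
  "zbuesyqbbldc" -> "cdlbbqyseubz" -> "cdlb" -> "cdlb"
  "rpmxgqmux" -> "xumqgxmpr" -> "xumq" -> "xmq"
  "ynpzedha" -> "ahdezpny" -> "ahde" -> "hd"
  "txe" -> "ext" -> "ext" -> "xt"
  probe: "sdoyitovh" -> "hvotiyods" -> "hvot" -> "hvt"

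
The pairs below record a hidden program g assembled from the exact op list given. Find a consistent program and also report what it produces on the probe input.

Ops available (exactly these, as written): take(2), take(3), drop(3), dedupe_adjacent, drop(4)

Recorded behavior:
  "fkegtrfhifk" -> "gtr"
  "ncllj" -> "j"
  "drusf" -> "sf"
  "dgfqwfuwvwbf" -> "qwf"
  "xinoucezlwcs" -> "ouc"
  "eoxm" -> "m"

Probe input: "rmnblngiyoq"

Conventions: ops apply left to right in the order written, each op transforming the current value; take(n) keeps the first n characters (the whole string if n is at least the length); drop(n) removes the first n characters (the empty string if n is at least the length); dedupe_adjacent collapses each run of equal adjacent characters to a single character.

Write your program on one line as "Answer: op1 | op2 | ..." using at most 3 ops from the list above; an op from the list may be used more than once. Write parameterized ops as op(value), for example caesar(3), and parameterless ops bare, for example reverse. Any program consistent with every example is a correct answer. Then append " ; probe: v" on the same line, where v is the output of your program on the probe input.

dedupe_adjacent | drop(3) | take(3) ; probe: "bln"

Check, running the answer program on each example:
  "fkegtrfhifk" -> "fkegtrfhifk" -> "gtrfhifk" -> "gtr"
  "ncllj" -> "nclj" -> "j" -> "j"
  "drusf" -> "drusf" -> "sf" -> "sf"
  "dgfqwfuwvwbf" -> "dgfqwfuwvwbf" -> "qwfuwvwbf" -> "qwf"
  "xinoucezlwcs" -> "xinoucezlwcs" -> "oucezlwcs" -> "ouc"
  "eoxm" -> "eoxm" -> "m" -> "m"
  probe: "rmnblngiyoq" -> "rmnblngiyoq" -> "blngiyoq" -> "bln"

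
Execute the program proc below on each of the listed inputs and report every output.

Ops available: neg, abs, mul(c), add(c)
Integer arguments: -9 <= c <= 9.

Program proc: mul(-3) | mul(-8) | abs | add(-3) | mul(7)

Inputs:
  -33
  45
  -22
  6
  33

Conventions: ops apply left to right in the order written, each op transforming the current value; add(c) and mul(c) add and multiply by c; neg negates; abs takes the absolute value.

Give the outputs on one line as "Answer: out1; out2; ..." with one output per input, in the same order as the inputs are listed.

Execution, op by op:
  -33 -> 99 -> -792 -> 792 -> 789 -> 5523
  45 -> -135 -> 1080 -> 1080 -> 1077 -> 7539
  -22 -> 66 -> -528 -> 528 -> 525 -> 3675
  6 -> -18 -> 144 -> 144 -> 141 -> 987
  33 -> -99 -> 792 -> 792 -> 789 -> 5523

5523; 7539; 3675; 987; 5523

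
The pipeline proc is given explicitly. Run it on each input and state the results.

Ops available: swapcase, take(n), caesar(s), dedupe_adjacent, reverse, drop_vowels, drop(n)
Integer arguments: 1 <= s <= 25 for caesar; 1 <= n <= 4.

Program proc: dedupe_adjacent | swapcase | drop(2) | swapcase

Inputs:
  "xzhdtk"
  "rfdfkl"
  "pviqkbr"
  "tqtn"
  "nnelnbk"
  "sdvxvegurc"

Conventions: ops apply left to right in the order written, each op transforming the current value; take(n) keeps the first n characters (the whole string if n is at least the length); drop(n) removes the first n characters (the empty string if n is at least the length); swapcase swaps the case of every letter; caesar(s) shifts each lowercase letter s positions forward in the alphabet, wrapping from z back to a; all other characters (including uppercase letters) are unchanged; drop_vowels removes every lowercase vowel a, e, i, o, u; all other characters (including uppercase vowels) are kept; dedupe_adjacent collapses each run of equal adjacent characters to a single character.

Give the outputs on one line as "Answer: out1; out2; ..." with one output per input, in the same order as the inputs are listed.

Execution, op by op:
  "xzhdtk" -> "xzhdtk" -> "XZHDTK" -> "HDTK" -> "hdtk"
  "rfdfkl" -> "rfdfkl" -> "RFDFKL" -> "DFKL" -> "dfkl"
  "pviqkbr" -> "pviqkbr" -> "PVIQKBR" -> "IQKBR" -> "iqkbr"
  "tqtn" -> "tqtn" -> "TQTN" -> "TN" -> "tn"
  "nnelnbk" -> "nelnbk" -> "NELNBK" -> "LNBK" -> "lnbk"
  "sdvxvegurc" -> "sdvxvegurc" -> "SDVXVEGURC" -> "VXVEGURC" -> "vxvegurc"

"hdtk"; "dfkl"; "iqkbr"; "tn"; "lnbk"; "vxvegurc"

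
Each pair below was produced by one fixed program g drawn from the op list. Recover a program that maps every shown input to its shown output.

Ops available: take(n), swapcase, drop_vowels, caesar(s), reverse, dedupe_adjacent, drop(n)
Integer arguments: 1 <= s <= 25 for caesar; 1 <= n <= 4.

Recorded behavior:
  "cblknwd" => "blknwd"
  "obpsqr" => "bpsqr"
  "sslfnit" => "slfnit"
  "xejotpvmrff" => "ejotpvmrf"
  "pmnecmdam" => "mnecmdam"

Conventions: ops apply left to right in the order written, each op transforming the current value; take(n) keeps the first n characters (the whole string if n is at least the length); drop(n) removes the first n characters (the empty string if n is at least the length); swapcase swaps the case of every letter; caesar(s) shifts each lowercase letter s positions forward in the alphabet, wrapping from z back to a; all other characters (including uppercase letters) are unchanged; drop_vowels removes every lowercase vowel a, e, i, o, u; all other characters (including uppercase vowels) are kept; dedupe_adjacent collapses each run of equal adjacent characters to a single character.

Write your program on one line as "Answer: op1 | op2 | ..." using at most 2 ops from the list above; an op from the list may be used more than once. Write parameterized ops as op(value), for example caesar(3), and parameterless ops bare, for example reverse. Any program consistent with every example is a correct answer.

drop(1) | dedupe_adjacent

Check, running the answer program on each example:
  "cblknwd" -> "blknwd" -> "blknwd"
  "obpsqr" -> "bpsqr" -> "bpsqr"
  "sslfnit" -> "slfnit" -> "slfnit"
  "xejotpvmrff" -> "ejotpvmrff" -> "ejotpvmrf"
  "pmnecmdam" -> "mnecmdam" -> "mnecmdam"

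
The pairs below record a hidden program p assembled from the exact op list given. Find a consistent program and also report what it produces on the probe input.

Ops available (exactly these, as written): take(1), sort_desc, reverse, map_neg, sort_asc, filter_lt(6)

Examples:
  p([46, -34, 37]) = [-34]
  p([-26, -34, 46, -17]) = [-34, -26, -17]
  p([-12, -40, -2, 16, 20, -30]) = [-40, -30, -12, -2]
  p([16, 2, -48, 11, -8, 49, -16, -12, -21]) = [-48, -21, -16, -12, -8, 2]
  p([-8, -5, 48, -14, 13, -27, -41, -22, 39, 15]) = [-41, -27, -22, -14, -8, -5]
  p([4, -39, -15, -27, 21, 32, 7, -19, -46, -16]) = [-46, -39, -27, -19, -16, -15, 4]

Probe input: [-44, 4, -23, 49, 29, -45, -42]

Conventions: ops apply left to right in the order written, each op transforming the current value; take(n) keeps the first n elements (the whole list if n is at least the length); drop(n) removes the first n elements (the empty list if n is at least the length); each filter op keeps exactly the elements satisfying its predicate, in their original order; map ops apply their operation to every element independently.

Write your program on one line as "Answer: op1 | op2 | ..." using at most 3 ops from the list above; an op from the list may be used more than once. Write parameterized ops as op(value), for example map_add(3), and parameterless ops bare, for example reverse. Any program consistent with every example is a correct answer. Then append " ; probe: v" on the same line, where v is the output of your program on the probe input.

sort_asc | filter_lt(6) ; probe: [-45, -44, -42, -23, 4]

Check, running the answer program on each example:
  [46, -34, 37] -> [-34, 37, 46] -> [-34]
  [-26, -34, 46, -17] -> [-34, -26, -17, 46] -> [-34, -26, -17]
  [-12, -40, -2, 16, 20, -30] -> [-40, -30, -12, -2, 16, 20] -> [-40, -30, -12, -2]
  [16, 2, -48, 11, -8, 49, -16, -12, -21] -> [-48, -21, -16, -12, -8, 2, 11, 16, 49] -> [-48, -21, -16, -12, -8, 2]
  [-8, -5, 48, -14, 13, -27, -41, -22, 39, 15] -> [-41, -27, -22, -14, -8, -5, 13, 15, 39, 48] -> [-41, -27, -22, -14, -8, -5]
  [4, -39, -15, -27, 21, 32, 7, -19, -46, -16] -> [-46, -39, -27, -19, -16, -15, 4, 7, 21, 32] -> [-46, -39, -27, -19, -16, -15, 4]
  probe: [-44, 4, -23, 49, 29, -45, -42] -> [-45, -44, -42, -23, 4, 29, 49] -> [-45, -44, -42, -23, 4]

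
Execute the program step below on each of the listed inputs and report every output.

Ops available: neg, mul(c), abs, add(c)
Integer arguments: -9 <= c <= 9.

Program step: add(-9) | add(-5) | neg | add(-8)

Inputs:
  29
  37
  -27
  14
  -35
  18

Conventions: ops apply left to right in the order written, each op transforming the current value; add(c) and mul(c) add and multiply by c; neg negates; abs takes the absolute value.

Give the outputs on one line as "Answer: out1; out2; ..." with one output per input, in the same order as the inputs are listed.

-23; -31; 33; -8; 41; -12

Execution, op by op:
  29 -> 20 -> 15 -> -15 -> -23
  37 -> 28 -> 23 -> -23 -> -31
  -27 -> -36 -> -41 -> 41 -> 33
  14 -> 5 -> 0 -> 0 -> -8
  -35 -> -44 -> -49 -> 49 -> 41
  18 -> 9 -> 4 -> -4 -> -12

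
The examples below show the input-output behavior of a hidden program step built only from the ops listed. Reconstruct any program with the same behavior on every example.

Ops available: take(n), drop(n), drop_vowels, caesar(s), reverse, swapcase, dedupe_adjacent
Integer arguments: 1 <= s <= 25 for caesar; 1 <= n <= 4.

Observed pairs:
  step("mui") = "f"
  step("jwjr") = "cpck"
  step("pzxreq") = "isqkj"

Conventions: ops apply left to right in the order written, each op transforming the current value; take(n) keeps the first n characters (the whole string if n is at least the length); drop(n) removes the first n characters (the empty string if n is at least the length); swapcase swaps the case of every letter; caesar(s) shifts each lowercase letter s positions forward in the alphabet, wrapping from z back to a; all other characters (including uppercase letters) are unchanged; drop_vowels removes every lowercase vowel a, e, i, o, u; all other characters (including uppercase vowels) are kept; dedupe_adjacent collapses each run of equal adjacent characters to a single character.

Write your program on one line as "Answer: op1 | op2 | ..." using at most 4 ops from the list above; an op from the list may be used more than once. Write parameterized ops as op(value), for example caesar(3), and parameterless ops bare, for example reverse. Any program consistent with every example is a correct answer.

drop_vowels | caesar(12) | caesar(7)

Check, running the answer program on each example:
  "mui" -> "m" -> "y" -> "f"
  "jwjr" -> "jwjr" -> "vivd" -> "cpck"
  "pzxreq" -> "pzxrq" -> "bljdc" -> "isqkj"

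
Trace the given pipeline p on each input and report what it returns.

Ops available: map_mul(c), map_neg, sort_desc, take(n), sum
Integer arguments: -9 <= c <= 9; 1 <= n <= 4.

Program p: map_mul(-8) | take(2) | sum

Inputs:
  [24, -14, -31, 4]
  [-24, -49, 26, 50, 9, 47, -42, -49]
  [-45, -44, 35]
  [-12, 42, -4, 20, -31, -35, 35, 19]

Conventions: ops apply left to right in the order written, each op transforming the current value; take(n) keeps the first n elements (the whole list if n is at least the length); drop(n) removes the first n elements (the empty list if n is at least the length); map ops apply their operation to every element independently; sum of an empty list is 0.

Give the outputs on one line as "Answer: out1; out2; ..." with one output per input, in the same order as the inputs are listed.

Execution, op by op:
  [24, -14, -31, 4] -> [-192, 112, 248, -32] -> [-192, 112] -> -80
  [-24, -49, 26, 50, 9, 47, -42, -49] -> [192, 392, -208, -400, -72, -376, 336, 392] -> [192, 392] -> 584
  [-45, -44, 35] -> [360, 352, -280] -> [360, 352] -> 712
  [-12, 42, -4, 20, -31, -35, 35, 19] -> [96, -336, 32, -160, 248, 280, -280, -152] -> [96, -336] -> -240

-80; 584; 712; -240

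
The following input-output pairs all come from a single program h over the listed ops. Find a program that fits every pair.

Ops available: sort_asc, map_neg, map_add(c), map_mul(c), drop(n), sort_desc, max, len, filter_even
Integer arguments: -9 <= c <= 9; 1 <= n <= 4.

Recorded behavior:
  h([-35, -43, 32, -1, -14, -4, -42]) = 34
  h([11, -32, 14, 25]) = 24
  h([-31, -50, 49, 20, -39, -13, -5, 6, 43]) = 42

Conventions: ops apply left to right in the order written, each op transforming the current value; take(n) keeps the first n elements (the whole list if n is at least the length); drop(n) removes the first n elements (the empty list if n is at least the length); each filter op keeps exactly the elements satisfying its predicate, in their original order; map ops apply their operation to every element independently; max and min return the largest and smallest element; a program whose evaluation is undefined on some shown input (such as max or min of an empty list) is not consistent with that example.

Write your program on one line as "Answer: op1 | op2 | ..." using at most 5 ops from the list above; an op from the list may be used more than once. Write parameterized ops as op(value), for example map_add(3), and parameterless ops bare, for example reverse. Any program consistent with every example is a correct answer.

map_add(8) | filter_even | sort_desc | map_neg | max

Check, running the answer program on each example:
  [-35, -43, 32, -1, -14, -4, -42] -> [-27, -35, 40, 7, -6, 4, -34] -> [40, -6, 4, -34] -> [40, 4, -6, -34] -> [-40, -4, 6, 34] -> 34
  [11, -32, 14, 25] -> [19, -24, 22, 33] -> [-24, 22] -> [22, -24] -> [-22, 24] -> 24
  [-31, -50, 49, 20, -39, -13, -5, 6, 43] -> [-23, -42, 57, 28, -31, -5, 3, 14, 51] -> [-42, 28, 14] -> [28, 14, -42] -> [-28, -14, 42] -> 42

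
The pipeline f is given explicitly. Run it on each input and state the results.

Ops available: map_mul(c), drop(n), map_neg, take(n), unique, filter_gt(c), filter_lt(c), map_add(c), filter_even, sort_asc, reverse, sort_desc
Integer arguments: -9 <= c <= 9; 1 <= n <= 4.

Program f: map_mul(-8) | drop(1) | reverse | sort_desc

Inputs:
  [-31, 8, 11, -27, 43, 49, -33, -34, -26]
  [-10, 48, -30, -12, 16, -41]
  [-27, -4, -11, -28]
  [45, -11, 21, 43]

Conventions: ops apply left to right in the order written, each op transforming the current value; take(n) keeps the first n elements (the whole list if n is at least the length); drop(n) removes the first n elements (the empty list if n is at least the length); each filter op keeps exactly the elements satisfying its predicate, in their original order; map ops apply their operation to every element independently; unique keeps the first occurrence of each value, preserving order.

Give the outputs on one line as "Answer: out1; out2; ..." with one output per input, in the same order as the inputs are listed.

[272, 264, 216, 208, -64, -88, -344, -392]; [328, 240, 96, -128, -384]; [224, 88, 32]; [88, -168, -344]

Execution, op by op:
  [-31, 8, 11, -27, 43, 49, -33, -34, -26] -> [248, -64, -88, 216, -344, -392, 264, 272, 208] -> [-64, -88, 216, -344, -392, 264, 272, 208] -> [208, 272, 264, -392, -344, 216, -88, -64] -> [272, 264, 216, 208, -64, -88, -344, -392]
  [-10, 48, -30, -12, 16, -41] -> [80, -384, 240, 96, -128, 328] -> [-384, 240, 96, -128, 328] -> [328, -128, 96, 240, -384] -> [328, 240, 96, -128, -384]
  [-27, -4, -11, -28] -> [216, 32, 88, 224] -> [32, 88, 224] -> [224, 88, 32] -> [224, 88, 32]
  [45, -11, 21, 43] -> [-360, 88, -168, -344] -> [88, -168, -344] -> [-344, -168, 88] -> [88, -168, -344]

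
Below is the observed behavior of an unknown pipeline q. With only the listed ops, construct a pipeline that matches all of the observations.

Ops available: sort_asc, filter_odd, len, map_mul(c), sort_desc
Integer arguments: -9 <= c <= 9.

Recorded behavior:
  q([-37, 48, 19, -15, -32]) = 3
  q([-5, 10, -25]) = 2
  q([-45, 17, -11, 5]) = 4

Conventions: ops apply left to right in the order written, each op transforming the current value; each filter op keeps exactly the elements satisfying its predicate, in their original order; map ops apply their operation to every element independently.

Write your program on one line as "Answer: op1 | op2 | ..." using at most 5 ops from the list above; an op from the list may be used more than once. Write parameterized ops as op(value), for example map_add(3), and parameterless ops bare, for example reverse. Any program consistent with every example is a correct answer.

sort_desc | filter_odd | map_mul(-1) | len

Check, running the answer program on each example:
  [-37, 48, 19, -15, -32] -> [48, 19, -15, -32, -37] -> [19, -15, -37] -> [-19, 15, 37] -> 3
  [-5, 10, -25] -> [10, -5, -25] -> [-5, -25] -> [5, 25] -> 2
  [-45, 17, -11, 5] -> [17, 5, -11, -45] -> [17, 5, -11, -45] -> [-17, -5, 11, 45] -> 4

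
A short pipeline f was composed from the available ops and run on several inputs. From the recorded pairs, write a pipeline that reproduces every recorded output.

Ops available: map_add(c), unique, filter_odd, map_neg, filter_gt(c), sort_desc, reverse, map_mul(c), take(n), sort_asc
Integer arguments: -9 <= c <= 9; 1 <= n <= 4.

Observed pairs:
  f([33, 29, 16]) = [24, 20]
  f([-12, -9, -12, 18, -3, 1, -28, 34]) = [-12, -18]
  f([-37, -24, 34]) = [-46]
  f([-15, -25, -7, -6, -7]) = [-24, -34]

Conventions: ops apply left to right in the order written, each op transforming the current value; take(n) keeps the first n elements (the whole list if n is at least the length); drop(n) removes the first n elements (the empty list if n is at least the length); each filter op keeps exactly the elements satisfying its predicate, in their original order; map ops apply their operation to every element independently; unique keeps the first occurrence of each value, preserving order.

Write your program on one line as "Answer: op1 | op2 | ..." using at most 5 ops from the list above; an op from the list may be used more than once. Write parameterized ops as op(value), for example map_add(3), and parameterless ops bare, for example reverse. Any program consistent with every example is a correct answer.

filter_odd | take(2) | map_add(-9) | reverse | sort_desc

Check, running the answer program on each example:
  [33, 29, 16] -> [33, 29] -> [33, 29] -> [24, 20] -> [20, 24] -> [24, 20]
  [-12, -9, -12, 18, -3, 1, -28, 34] -> [-9, -3, 1] -> [-9, -3] -> [-18, -12] -> [-12, -18] -> [-12, -18]
  [-37, -24, 34] -> [-37] -> [-37] -> [-46] -> [-46] -> [-46]
  [-15, -25, -7, -6, -7] -> [-15, -25, -7, -7] -> [-15, -25] -> [-24, -34] -> [-34, -24] -> [-24, -34]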